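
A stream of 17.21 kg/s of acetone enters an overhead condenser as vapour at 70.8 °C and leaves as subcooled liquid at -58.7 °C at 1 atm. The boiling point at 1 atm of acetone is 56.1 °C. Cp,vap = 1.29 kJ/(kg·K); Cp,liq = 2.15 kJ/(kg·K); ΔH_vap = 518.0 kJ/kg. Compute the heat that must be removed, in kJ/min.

vapour 70.8→56.1 °C: -18.963 kJ/kg
condensation at 56.1 °C: -518 kJ/kg
liquid 56.1→-58.7 °C: -246.82 kJ/kg
Δh = -18.963 + -518 + -246.82 = -783.78 kJ/kg
Q = ṁ·Δh = 17.21 kg/s × -783.78 kJ/kg = -13489 kJ/s
|Q| = 13489 kW = 809330 kJ/min

Q_c = 809000 kJ/min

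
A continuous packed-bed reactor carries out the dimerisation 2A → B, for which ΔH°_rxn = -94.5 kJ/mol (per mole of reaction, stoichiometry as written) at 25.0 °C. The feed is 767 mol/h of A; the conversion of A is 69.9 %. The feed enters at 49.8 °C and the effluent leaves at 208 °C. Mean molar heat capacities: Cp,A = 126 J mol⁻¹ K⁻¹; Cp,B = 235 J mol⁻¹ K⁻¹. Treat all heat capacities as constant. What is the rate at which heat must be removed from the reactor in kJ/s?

Extent of reaction ξ = 0.699 × 767 / 2 = 268.07 mol/h
Reaction term: ξ·ΔH°_rxn = 268.07 × -94.5 = -25332 kJ/h
Sensible, feed 49.8→25 °C: -2396.7 kJ/h
Outlet flows (mol/h): A 230.87, B 268.07
Sensible, products 25→208 °C: 16852 kJ/h
Q = ΔH = -10877 kJ/h = -3.0215 kW
Heat removed = 3.0215 kJ/s

Q_out = 3.02 kJ/s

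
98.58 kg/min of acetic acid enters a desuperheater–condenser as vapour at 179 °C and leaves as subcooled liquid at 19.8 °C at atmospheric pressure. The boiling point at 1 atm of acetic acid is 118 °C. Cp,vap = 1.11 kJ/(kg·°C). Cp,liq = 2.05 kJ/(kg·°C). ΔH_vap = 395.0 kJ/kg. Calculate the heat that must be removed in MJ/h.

vapour 179→118 °C: -67.71 kJ/kg
condensation at 118 °C: -395 kJ/kg
liquid 118→19.8 °C: -201.31 kJ/kg
Δh = -67.71 + -395 + -201.31 = -664.02 kJ/kg
Q = ṁ·Δh = 98.58 kg/min × -664.02 kJ/kg = -65459 kJ/min
|Q| = 1091 kW = 3927.5 MJ/h

Q_c = 3930 MJ/h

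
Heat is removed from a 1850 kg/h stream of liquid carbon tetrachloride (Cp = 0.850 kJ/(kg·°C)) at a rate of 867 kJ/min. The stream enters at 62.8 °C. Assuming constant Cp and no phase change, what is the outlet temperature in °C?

T_out = 29.7 °C

Q = 867 kJ/min = 52020 kJ/h
ΔT = Q/(ṁ·Cp) = 52020/(1850×0.850) = 33.081 K
T_out = 62.8 − 33.081 = 29.719 °C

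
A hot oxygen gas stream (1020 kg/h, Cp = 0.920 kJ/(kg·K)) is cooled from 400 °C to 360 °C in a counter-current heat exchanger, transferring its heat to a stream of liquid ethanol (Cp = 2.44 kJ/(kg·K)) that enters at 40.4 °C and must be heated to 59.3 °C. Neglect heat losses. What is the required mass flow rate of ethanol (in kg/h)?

ṁ_c = 814 kg/h

Heat released by hot stream: Q = 1020 × 0.920 × (400 − 360) = 37536 kJ/h
Energy balance on cold side (adiabatic exchanger): Q = ṁ_c·Cp_c·(T_c,out − T_c,in)
ṁ_c = 37536 / [2.44 × (59.3 − 40.4)] = 813.95 kg/h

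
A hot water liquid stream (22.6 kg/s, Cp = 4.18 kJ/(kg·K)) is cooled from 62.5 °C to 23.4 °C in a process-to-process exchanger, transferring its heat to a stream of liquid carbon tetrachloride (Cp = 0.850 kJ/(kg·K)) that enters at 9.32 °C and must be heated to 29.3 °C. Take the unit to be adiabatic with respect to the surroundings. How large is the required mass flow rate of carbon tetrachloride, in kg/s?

Heat released by hot stream: Q = 22.6 × 4.18 × (62.5 − 23.4) = 3693.7 kJ/s
Energy balance on cold side (adiabatic exchanger): Q = ṁ_c·Cp_c·(T_c,out − T_c,in)
ṁ_c = 3693.7 / [0.850 × (29.3 − 9.32)] = 217.49 kg/s

ṁ_c = 217 kg/s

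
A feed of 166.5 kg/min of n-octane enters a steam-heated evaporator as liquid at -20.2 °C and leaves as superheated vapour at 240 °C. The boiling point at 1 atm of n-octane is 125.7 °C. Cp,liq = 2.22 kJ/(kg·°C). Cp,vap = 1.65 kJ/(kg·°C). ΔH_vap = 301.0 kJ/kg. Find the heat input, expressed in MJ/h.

liquid -20.2→125.7 °C: 323.9 kJ/kg
vaporisation at 125.7 °C: 301 kJ/kg
vapour 125.7→240 °C: 188.59 kJ/kg
Δh = 323.9 + 301 + 188.59 = 813.49 kJ/kg
Q = ṁ·Δh = 166.5 kg/min × 813.49 kJ/kg = 135450 kJ/min
|Q| = 2257.4 kW = 8126.8 MJ/h

Q = 8130 MJ/h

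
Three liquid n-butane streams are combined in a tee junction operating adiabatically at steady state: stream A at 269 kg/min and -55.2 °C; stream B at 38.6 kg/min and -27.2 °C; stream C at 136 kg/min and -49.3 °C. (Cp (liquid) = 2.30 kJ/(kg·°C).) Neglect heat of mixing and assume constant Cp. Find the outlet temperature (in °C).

T_out = -51.0 °C

Adiabatic, steady state ⇒ Σ ṁᵢCp,ᵢ(T_out − Tᵢ) = 0
T_out = Σ ṁᵢCp,ᵢTᵢ / Σ ṁᵢCp,ᵢ
      = -51988 / 1020.3 = -50.955 °C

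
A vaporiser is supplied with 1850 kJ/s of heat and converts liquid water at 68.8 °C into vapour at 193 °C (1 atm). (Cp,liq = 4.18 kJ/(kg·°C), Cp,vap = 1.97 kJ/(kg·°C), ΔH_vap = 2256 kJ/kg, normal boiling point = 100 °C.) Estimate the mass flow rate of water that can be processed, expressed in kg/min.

Δh = 4.18×(100−68.8) + 2256 + 1.97×(193−100) = 2569.6 kJ/kg
Q = 1850 kJ/s = 1850 kJ/s = 111000 kJ/min
ṁ = Q/Δh = 111000 / 2569.6 = 43.197 kg/min

ṁ = 43.2 kg/min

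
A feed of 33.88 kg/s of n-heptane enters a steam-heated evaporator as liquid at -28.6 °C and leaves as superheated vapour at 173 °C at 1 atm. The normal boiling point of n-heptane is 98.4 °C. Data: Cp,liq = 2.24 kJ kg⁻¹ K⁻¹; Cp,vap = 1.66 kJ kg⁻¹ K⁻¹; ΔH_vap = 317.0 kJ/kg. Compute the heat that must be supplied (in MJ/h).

Q = 88500 MJ/h

liquid -28.6→98.4 °C: 284.48 kJ/kg
vaporisation at 98.4 °C: 317 kJ/kg
vapour 98.4→173 °C: 123.84 kJ/kg
Δh = 284.48 + 317 + 123.84 = 725.32 kJ/kg
Q = ṁ·Δh = 33.88 kg/s × 725.32 kJ/kg = 24574 kJ/s
|Q| = 24574 kW = 88465 MJ/h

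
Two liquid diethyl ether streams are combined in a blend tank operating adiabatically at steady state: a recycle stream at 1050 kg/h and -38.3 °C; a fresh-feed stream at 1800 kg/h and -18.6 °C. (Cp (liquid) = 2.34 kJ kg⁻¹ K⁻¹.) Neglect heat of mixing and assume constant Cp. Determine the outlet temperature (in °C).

No heat crosses the boundary, so H_out = H_in.
Σ ṁᵢCp,ᵢTᵢ = 1050×2.34×-38.3 + 1800×2.34×-18.6 = -172450
Σ ṁᵢCp,ᵢ = 1050×2.34 + 1800×2.34 = 6669
T_out = -172450 / 6669 = -25.858 °C

T_out = -25.9 °C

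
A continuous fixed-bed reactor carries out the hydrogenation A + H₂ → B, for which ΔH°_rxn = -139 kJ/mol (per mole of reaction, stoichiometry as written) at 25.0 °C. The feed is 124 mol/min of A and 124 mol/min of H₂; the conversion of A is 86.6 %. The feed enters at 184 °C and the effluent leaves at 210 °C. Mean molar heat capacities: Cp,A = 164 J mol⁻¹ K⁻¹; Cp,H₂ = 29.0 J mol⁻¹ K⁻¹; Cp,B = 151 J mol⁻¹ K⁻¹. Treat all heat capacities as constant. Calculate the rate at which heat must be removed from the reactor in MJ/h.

Q_out = 908 MJ/h

Extent of reaction ξ = 0.866 × 124 = 107.38 mol/min
Reaction term: ξ·ΔH°_rxn = 107.38 × -139 = -14926 kJ/min
Sensible, feed 184→25 °C: -3805.2 kJ/min
Outlet flows (mol/min): A 16.616, H₂ 16.616, B 107.38
Sensible, products 25→210 °C: 3593 kJ/min
Q = ΔH = -15139 kJ/min = -252.31 kW
Heat removed = 908.31 MJ/h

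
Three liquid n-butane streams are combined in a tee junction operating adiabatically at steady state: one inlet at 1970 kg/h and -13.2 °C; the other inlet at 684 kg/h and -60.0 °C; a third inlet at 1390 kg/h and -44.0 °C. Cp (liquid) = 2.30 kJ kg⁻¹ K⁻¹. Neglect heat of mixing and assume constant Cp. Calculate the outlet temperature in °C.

T_out = -31.7 °C

No heat crosses the boundary, so H_out = H_in.
T_out = Σ ṁᵢCp,ᵢTᵢ / Σ ṁᵢCp,ᵢ
      = -294870 / 9301.2 = -31.702 °C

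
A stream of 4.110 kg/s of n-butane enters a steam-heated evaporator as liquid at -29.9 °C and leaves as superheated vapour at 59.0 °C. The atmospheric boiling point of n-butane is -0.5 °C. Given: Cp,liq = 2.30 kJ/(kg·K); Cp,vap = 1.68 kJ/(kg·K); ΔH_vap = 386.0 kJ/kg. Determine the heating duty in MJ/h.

Q = 8190 MJ/h

liquid -29.9→-0.5 °C: 67.62 kJ/kg
vaporisation at -0.5 °C: 386 kJ/kg
vapour -0.5→59.0 °C: 99.96 kJ/kg
Δh = 67.62 + 386 + 99.96 = 553.58 kJ/kg
Q = ṁ·Δh = 4.110 kg/s × 553.58 kJ/kg = 2275.2 kJ/s
|Q| = 2275.2 kW = 8190.8 MJ/h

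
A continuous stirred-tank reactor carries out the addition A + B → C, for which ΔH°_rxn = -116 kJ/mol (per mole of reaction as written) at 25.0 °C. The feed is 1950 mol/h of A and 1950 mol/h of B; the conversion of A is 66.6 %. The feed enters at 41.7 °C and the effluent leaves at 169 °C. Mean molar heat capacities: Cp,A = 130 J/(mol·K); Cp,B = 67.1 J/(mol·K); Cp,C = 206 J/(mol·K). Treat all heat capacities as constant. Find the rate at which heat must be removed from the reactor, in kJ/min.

Q_out = 1670 kJ/min

Extent of reaction ξ = 0.666 × 1950 = 1298.7 mol/h
Reaction term: ξ·ΔH°_rxn = 1298.7 × -116 = -150650 kJ/h
Sensible, feed 41.7→25 °C: -6418.6 kJ/h
Outlet flows (mol/h): A 651.3, B 651.3, C 1298.7
Sensible, products 25→169 °C: 57010 kJ/h
Q = ΔH = -100060 kJ/h = -27.794 kW
Heat removed = 1667.6 kJ/min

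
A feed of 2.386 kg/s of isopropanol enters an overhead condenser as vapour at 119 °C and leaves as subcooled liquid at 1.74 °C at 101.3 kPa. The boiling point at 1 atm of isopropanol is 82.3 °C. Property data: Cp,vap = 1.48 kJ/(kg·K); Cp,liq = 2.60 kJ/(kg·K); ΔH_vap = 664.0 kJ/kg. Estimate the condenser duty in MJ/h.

vapour 119→82.3 °C: -54.316 kJ/kg
condensation at 82.3 °C: -664 kJ/kg
liquid 82.3→1.74 °C: -209.46 kJ/kg
Δh = -54.316 + -664 + -209.46 = -927.77 kJ/kg
Q = ṁ·Δh = 2.386 kg/s × -927.77 kJ/kg = -2213.7 kJ/s
|Q| = 2213.7 kW = 7969.2 MJ/h

Q_c = 7970 MJ/h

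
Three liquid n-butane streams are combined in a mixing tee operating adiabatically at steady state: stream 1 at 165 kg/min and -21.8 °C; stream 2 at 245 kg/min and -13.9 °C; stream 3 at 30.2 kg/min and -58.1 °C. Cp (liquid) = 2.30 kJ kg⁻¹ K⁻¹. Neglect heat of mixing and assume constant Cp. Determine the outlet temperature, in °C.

Energy balance with Q = 0: Σ ṁᵢCp,ᵢ(T_out − Tᵢ) = 0
Σ ṁᵢCp,ᵢTᵢ = 165×2.30×-21.8 + 245×2.30×-13.9 + 30.2×2.30×-58.1 = -20141
Σ ṁᵢCp,ᵢ = 165×2.30 + 245×2.30 + 30.2×2.30 = 1012.5
T_out = -20141 / 1012.5 = -19.894 °C

T_out = -19.9 °C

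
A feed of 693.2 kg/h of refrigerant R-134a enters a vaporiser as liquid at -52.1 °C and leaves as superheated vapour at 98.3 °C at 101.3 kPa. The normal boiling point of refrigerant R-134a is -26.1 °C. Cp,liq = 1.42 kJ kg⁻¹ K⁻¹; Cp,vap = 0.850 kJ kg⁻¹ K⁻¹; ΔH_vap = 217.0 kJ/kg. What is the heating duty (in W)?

liquid -52.1→-26.1 °C: 36.92 kJ/kg
vaporisation at -26.1 °C: 217 kJ/kg
vapour -26.1→98.3 °C: 105.74 kJ/kg
Δh = 36.92 + 217 + 105.74 = 359.66 kJ/kg
Q = ṁ·Δh = 693.2 kg/h × 359.66 kJ/kg = 249320 kJ/h
|Q| = 69.255 kW = 69255 W

Q = 69300 W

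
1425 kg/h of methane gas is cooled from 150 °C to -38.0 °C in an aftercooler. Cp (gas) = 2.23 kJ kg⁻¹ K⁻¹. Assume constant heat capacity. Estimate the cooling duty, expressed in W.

Q_c = 166000 W

Q = ṁ·Cp·ΔT = 1425 × 2.23 × (-38.0 − 150) = -597420 kJ/h
Converting: 597420 / 3600 s = 165.95 kW
Cooling duty = 165950 W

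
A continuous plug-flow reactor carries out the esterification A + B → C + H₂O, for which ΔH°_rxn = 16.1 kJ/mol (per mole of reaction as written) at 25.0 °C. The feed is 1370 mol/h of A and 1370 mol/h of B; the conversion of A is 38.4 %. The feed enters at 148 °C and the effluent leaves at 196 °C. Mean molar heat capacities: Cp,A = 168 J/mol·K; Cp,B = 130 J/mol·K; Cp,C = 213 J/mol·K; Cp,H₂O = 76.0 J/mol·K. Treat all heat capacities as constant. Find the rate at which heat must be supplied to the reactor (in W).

Extent of reaction ξ = 0.384 × 1370 = 526.08 mol/h
Reaction term: ξ·ΔH°_rxn = 526.08 × 16.1 = 8469.9 kJ/h
Sensible, feed 148→25 °C: -50216 kJ/h
Outlet flows (mol/h): A 843.92, B 843.92, C 526.08, H₂O 526.08
Sensible, products 25→196 °C: 69003 kJ/h
Q = ΔH = 27257 kJ/h = 7.5713 kW
Heat supplied = 7571.3 W

Q_in = 7570 W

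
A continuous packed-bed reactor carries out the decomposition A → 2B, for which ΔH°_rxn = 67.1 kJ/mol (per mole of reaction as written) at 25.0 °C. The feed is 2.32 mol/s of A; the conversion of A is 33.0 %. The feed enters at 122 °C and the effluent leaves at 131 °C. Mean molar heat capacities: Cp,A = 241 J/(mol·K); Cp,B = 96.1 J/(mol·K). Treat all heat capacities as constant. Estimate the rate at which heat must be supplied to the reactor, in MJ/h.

Extent of reaction ξ = 0.330 × 2.32 = 0.7656 mol/s
Reaction term: ξ·ΔH°_rxn = 0.7656 × 67.1 = 51.372 kJ/s
Sensible, feed 122→25 °C: -54.235 kJ/s
Outlet flows (mol/s): A 1.5544, B 1.5312
Sensible, products 25→131 °C: 55.306 kJ/s
Q = ΔH = 52.444 kJ/s = 52.444 kW
Heat supplied = 188.8 MJ/h

Q_in = 189 MJ/h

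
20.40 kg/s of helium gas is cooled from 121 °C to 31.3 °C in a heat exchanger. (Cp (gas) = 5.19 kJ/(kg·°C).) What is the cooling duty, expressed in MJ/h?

Q = ṁ·Cp·ΔT = 20.40 × 5.19 × (31.3 − 121) = -9497.1 kJ/s
Cooling duty = 34189 MJ/h

Q_c = 34200 MJ/h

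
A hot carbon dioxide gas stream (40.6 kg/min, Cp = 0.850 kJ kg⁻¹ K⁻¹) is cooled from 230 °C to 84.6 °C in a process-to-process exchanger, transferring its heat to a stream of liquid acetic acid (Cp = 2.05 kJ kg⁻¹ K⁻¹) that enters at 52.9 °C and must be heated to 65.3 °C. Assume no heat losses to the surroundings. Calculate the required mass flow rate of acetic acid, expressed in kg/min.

ṁ_c = 197 kg/min

Heat released by hot stream: Q = 40.6 × 0.850 × (230 − 84.6) = 5017.8 kJ/min
Energy balance on cold side (adiabatic exchanger): Q = ṁ_c·Cp_c·(T_c,out − T_c,in)
ṁ_c = 5017.8 / [2.05 × (65.3 − 52.9)] = 197.39 kg/min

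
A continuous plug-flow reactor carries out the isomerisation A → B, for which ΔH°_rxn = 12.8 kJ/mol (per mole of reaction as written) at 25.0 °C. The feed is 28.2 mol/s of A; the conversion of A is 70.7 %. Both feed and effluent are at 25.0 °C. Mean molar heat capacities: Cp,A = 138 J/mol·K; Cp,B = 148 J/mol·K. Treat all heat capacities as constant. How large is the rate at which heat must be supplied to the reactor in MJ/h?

Q_in = 919 MJ/h

Extent of reaction ξ = 0.707 × 28.2 = 19.937 mol/s
Reaction term: ξ·ΔH°_rxn = 19.937 × 12.8 = 255.2 kJ/s
Q = ΔH = 255.2 kJ/s = 255.2 kW
Heat supplied = 918.72 MJ/h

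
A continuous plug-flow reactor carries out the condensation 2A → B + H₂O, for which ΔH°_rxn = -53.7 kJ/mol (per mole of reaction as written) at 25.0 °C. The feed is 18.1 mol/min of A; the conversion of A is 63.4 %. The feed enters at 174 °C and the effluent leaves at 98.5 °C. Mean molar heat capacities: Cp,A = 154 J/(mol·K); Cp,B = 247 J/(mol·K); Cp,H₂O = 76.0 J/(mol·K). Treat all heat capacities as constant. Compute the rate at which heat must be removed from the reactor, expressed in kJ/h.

Q_out = 30700 kJ/h

Extent of reaction ξ = 0.634 × 18.1 / 2 = 5.7377 mol/min
Reaction term: ξ·ΔH°_rxn = 5.7377 × -53.7 = -308.11 kJ/min
Sensible, feed 174→25 °C: -415.32 kJ/min
Outlet flows (mol/min): A 6.6246, B 5.7377, H₂O 5.7377
Sensible, products 25→98.5 °C: 211.2 kJ/min
Q = ΔH = -512.24 kJ/min = -8.5373 kW
Heat removed = 30734 kJ/h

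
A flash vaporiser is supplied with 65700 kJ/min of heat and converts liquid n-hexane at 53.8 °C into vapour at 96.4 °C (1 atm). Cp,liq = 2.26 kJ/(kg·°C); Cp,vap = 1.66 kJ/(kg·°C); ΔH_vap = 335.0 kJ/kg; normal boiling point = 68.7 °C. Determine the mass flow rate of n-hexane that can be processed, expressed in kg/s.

Δh = 2.26×(68.7−53.8) + 335.0 + 1.66×(96.4−68.7) = 414.66 kJ/kg
Q = 65700 kJ/min = 1095 kJ/s = 1095 kJ/s
ṁ = Q/Δh = 1095 / 414.66 = 2.6407 kg/s

ṁ = 2.64 kg/s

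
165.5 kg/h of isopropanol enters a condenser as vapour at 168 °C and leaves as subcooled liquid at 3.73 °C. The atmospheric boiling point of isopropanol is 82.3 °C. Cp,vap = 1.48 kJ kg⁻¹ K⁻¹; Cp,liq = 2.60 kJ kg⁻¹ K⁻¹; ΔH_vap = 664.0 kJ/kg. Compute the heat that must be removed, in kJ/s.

vapour 168→82.3 °C: -126.84 kJ/kg
condensation at 82.3 °C: -664 kJ/kg
liquid 82.3→3.73 °C: -204.28 kJ/kg
Δh = -126.84 + -664 + -204.28 = -995.12 kJ/kg
Q = ṁ·Δh = 165.5 kg/h × -995.12 kJ/kg = -164690 kJ/h
|Q| = 45.748 kW

Q_c = 45.7 kJ/s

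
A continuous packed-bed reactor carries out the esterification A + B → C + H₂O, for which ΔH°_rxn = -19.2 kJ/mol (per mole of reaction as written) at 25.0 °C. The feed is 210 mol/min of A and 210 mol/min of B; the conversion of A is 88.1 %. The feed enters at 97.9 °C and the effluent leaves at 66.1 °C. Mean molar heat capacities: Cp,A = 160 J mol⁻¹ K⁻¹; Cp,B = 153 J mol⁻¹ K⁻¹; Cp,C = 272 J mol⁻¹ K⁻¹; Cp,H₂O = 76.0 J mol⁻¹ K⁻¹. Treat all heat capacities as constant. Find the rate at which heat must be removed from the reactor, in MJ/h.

Q_out = 323 MJ/h

Extent of reaction ξ = 0.881 × 210 = 185.01 mol/min
Reaction term: ξ·ΔH°_rxn = 185.01 × -19.2 = -3552.2 kJ/min
Sensible, feed 97.9→25 °C: -4791.7 kJ/min
Outlet flows (mol/min): A 24.99, B 24.99, C 185.01, H₂O 185.01
Sensible, products 25→66.1 °C: 2967.6 kJ/min
Q = ΔH = -5376.3 kJ/min = -89.604 kW
Heat removed = 322.58 MJ/h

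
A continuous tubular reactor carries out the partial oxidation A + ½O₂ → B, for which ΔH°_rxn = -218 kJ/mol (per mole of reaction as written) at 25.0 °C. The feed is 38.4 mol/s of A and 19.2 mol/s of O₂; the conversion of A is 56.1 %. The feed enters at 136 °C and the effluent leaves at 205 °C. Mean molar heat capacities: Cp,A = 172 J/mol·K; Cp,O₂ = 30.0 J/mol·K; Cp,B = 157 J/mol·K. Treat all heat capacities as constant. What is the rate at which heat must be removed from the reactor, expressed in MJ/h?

Extent of reaction ξ = 0.561 × 38.4 = 21.542 mol/s
Reaction term: ξ·ΔH°_rxn = 21.542 × -218 = -4696.2 kJ/s
Sensible, feed 136→25 °C: -797.07 kJ/s
Outlet flows (mol/s): A 16.858, O₂ 8.4288, B 21.542
Sensible, products 25→205 °C: 1176.2 kJ/s
Q = ΔH = -4317.1 kJ/s = -4317.1 kW
Heat removed = 15542 MJ/h

Q_out = 15500 MJ/h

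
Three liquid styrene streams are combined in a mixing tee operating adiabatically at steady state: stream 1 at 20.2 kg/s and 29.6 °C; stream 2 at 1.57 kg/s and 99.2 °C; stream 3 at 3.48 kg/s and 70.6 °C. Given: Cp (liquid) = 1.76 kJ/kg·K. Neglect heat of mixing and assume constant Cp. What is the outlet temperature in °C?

Energy balance with Q = 0: Σ ṁᵢCp,ᵢ(T_out − Tᵢ) = 0
Σ ṁᵢCp,ᵢTᵢ = 20.2×1.76×29.6 + 1.57×1.76×99.2 + 3.48×1.76×70.6 = 1758.9
Σ ṁᵢCp,ᵢ = 20.2×1.76 + 1.57×1.76 + 3.48×1.76 = 44.44
T_out = 1758.9 / 44.44 = 39.578 °C

T_out = 39.6 °C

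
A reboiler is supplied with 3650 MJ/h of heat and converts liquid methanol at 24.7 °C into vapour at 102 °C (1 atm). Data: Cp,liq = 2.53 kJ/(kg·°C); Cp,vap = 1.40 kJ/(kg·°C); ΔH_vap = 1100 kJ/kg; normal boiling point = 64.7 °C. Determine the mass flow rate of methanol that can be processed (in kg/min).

ṁ = 48.5 kg/min

Δh = 2.53×(64.7−24.7) + 1100 + 1.40×(102−64.7) = 1253.4 kJ/kg
Q = 3650 MJ/h = 1013.9 kJ/s = 60833 kJ/min
ṁ = Q/Δh = 60833 / 1253.4 = 48.534 kg/min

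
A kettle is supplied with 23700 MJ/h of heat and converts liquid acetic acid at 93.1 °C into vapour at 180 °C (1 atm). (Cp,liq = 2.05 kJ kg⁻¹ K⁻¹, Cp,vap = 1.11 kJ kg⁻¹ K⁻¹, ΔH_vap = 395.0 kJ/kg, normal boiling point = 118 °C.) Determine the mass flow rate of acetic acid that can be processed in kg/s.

Δh = 2.05×(118−93.1) + 395.0 + 1.11×(180−118) = 514.87 kJ/kg
Q = 23700 MJ/h = 6583.3 kJ/s = 6583.3 kJ/s
ṁ = Q/Δh = 6583.3 / 514.87 = 12.787 kg/s

ṁ = 12.8 kg/s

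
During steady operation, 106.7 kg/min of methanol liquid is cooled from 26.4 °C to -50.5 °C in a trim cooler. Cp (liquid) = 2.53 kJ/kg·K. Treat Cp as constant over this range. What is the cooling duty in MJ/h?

Q = ṁ·Cp·ΔT = 106.7 × 2.53 × (-50.5 − 26.4) = -20759 kJ/min
Converting: 20759 / 60 s = 345.99 kW
Cooling duty = 1245.6 MJ/h

Q_c = 1250 MJ/h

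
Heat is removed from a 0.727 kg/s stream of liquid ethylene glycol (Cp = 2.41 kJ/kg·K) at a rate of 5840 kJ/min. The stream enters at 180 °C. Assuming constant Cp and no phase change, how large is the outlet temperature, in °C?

T_out = 124 °C

Q = 5840 kJ/min = 97.333 kJ/s
ΔT = Q/(ṁ·Cp) = 97.333/(0.727×2.41) = 55.553 K
T_out = 180 − 55.553 = 124.45 °C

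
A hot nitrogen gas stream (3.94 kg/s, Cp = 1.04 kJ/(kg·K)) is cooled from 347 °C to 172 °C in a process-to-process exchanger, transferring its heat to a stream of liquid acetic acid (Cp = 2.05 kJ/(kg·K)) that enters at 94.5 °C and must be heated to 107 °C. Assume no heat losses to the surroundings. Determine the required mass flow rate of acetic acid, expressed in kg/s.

ṁ_c = 28.0 kg/s

Heat released by hot stream: Q = 3.94 × 1.04 × (347 − 172) = 717.08 kJ/s
Energy balance on cold side (adiabatic exchanger): Q = ṁ_c·Cp_c·(T_c,out − T_c,in)
ṁ_c = 717.08 / [2.05 × (107 − 94.5)] = 27.984 kg/s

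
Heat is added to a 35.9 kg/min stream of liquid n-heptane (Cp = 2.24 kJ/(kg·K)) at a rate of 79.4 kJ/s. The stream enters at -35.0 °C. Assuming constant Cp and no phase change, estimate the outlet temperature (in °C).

Q = 79.4 kJ/s = 4764 kJ/min
ΔT = Q/(ṁ·Cp) = 4764/(35.9×2.24) = 59.242 K
T_out = -35.0 + 59.242 = 24.242 °C

T_out = 24.2 °C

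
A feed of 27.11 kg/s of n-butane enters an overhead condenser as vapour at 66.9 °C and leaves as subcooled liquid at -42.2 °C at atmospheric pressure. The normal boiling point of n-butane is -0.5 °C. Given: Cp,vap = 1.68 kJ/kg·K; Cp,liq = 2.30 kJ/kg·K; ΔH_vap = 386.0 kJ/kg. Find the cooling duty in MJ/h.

Q_c = 58100 MJ/h

vapour 66.9→-0.5 °C: -113.23 kJ/kg
condensation at -0.5 °C: -386 kJ/kg
liquid -0.5→-42.2 °C: -95.91 kJ/kg
Δh = -113.23 + -386 + -95.91 = -595.14 kJ/kg
Q = ṁ·Δh = 27.11 kg/s × -595.14 kJ/kg = -16134 kJ/s
|Q| = 16134 kW = 58083 MJ/h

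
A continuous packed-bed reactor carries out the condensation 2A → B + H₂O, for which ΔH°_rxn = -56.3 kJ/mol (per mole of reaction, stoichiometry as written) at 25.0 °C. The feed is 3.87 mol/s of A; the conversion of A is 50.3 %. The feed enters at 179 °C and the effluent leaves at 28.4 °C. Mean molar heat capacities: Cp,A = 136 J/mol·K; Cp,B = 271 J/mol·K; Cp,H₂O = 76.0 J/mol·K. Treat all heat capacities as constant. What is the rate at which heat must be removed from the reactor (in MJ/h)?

Q_out = 482 MJ/h

Extent of reaction ξ = 0.503 × 3.87 / 2 = 0.97331 mol/s
Reaction term: ξ·ΔH°_rxn = 0.97331 × -56.3 = -54.797 kJ/s
Sensible, feed 179→25 °C: -81.053 kJ/s
Outlet flows (mol/s): A 1.9234, B 0.97331, H₂O 0.97331
Sensible, products 25→28.4 °C: 2.0377 kJ/s
Q = ΔH = -133.81 kJ/s = -133.81 kW
Heat removed = 481.73 MJ/h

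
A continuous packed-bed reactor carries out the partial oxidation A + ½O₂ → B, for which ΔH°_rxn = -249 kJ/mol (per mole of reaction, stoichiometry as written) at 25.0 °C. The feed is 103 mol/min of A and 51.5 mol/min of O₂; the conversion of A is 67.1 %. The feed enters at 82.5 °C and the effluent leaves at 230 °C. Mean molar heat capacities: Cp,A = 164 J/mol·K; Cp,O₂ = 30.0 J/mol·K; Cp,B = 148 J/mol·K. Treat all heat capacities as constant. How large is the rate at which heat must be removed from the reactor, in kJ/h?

Q_out = 896000 kJ/h

Extent of reaction ξ = 0.671 × 103 = 69.113 mol/min
Reaction term: ξ·ΔH°_rxn = 69.113 × -249 = -17209 kJ/min
Sensible, feed 82.5→25 °C: -1060.1 kJ/min
Outlet flows (mol/min): A 33.887, O₂ 16.944, B 69.113
Sensible, products 25→230 °C: 3340.4 kJ/min
Q = ΔH = -14929 kJ/min = -248.81 kW
Heat removed = 895730 kJ/h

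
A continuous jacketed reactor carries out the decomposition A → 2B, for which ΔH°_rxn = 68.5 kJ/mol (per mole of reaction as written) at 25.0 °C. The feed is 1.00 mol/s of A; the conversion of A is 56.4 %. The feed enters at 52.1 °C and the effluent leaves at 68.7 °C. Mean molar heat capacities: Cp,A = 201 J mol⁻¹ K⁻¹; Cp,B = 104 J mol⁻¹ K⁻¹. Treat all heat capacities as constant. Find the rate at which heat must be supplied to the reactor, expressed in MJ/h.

Q_in = 152 MJ/h

Extent of reaction ξ = 0.564 × 1.00 = 0.564 mol/s
Reaction term: ξ·ΔH°_rxn = 0.564 × 68.5 = 38.634 kJ/s
Sensible, feed 52.1→25 °C: -5.4471 kJ/s
Outlet flows (mol/s): A 0.436, B 1.128
Sensible, products 25→68.7 °C: 8.9562 kJ/s
Q = ΔH = 42.143 kJ/s = 42.143 kW
Heat supplied = 151.72 MJ/h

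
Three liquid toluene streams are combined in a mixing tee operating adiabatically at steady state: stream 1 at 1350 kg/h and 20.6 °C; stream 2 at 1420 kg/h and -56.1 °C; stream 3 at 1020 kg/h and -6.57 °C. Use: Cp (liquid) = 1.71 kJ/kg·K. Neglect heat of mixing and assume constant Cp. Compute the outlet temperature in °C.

T_out = -15.4 °C

Adiabatic, steady state ⇒ Σ ṁᵢCp,ᵢ(T_out − Tᵢ) = 0
T_out = Σ ṁᵢCp,ᵢTᵢ / Σ ṁᵢCp,ᵢ
      = -100130 / 6480.9 = -15.449 °C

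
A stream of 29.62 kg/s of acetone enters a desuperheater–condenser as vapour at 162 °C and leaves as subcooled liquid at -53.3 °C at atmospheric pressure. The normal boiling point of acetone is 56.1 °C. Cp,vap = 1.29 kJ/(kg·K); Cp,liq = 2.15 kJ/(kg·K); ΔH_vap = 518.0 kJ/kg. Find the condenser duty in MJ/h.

vapour 162→56.1 °C: -136.61 kJ/kg
condensation at 56.1 °C: -518 kJ/kg
liquid 56.1→-53.3 °C: -235.21 kJ/kg
Δh = -136.61 + -518 + -235.21 = -889.82 kJ/kg
Q = ṁ·Δh = 29.62 kg/s × -889.82 kJ/kg = -26356 kJ/s
|Q| = 26356 kW = 94883 MJ/h

Q_c = 94900 MJ/h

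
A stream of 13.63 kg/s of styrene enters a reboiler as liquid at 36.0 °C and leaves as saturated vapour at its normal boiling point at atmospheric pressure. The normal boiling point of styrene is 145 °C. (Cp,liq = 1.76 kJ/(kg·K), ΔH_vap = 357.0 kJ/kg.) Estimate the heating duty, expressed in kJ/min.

Q = 449000 kJ/min

liquid 36.0→145 °C: 191.84 kJ/kg
vaporisation at 145 °C: 357 kJ/kg
Δh = 191.84 + 357 = 548.84 kJ/kg
Q = ṁ·Δh = 13.63 kg/s × 548.84 kJ/kg = 7480.7 kJ/s
|Q| = 7480.7 kW = 448840 kJ/min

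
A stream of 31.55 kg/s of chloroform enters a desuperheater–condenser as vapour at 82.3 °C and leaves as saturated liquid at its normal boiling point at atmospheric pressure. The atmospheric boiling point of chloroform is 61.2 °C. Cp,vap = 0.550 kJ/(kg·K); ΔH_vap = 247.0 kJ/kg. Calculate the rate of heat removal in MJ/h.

Q_c = 29400 MJ/h

vapour 82.3→61.2 °C: -11.605 kJ/kg
condensation at 61.2 °C: -247 kJ/kg
Δh = -11.605 + -247 = -258.61 kJ/kg
Q = ṁ·Δh = 31.55 kg/s × -258.61 kJ/kg = -8159 kJ/s
|Q| = 8159 kW = 29372 MJ/h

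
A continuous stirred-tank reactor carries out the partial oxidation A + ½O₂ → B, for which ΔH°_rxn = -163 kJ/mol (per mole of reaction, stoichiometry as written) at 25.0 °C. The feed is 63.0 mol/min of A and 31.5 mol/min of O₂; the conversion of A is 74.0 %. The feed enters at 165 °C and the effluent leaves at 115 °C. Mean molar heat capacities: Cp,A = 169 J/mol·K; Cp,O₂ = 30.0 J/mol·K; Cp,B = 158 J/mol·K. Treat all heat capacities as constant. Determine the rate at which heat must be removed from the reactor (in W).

Q_out = 138000 W

Extent of reaction ξ = 0.740 × 63.0 = 46.62 mol/min
Reaction term: ξ·ΔH°_rxn = 46.62 × -163 = -7599.1 kJ/min
Sensible, feed 165→25 °C: -1622.9 kJ/min
Outlet flows (mol/min): A 16.38, O₂ 8.19, B 46.62
Sensible, products 25→115 °C: 934.19 kJ/min
Q = ΔH = -8287.8 kJ/min = -138.13 kW
Heat removed = 138130 W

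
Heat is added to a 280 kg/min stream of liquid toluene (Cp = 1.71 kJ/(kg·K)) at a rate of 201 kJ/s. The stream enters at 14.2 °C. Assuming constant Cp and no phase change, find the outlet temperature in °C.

T_out = 39.4 °C

Q = 201 kJ/s = 12060 kJ/min
ΔT = Q/(ṁ·Cp) = 12060/(280×1.71) = 25.188 K
T_out = 14.2 + 25.188 = 39.388 °C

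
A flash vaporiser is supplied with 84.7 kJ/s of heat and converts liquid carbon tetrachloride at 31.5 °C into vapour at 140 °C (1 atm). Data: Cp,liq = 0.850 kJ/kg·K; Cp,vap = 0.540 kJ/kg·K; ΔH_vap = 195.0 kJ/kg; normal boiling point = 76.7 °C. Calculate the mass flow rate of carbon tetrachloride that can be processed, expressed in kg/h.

ṁ = 1140 kg/h

Δh = 0.850×(76.7−31.5) + 195.0 + 0.540×(140−76.7) = 267.6 kJ/kg
Q = 84.7 kJ/s = 84.7 kJ/s = 304920 kJ/h
ṁ = Q/Δh = 304920 / 267.6 = 1139.5 kg/h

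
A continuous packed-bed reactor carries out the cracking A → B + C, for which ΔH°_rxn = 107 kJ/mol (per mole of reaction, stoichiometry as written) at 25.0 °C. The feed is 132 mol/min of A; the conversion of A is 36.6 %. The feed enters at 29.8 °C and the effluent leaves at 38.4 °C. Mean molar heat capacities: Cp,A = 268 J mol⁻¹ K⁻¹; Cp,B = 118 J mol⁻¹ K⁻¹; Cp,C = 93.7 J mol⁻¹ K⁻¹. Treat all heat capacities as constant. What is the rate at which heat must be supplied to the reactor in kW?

Q_in = 90.6 kW

Extent of reaction ξ = 0.366 × 132 = 48.312 mol/min
Reaction term: ξ·ΔH°_rxn = 48.312 × 107 = 5169.4 kJ/min
Sensible, feed 29.8→25 °C: -169.8 kJ/min
Outlet flows (mol/min): A 83.688, B 48.312, C 48.312
Sensible, products 25→38.4 °C: 437.59 kJ/min
Q = ΔH = 5437.2 kJ/min = 90.62 kW
Heat supplied = 90.62 kW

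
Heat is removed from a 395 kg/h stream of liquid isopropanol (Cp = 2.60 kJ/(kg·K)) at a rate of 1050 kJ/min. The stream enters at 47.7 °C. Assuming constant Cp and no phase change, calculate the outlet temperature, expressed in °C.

Q = 1050 kJ/min = 63000 kJ/h
ΔT = Q/(ṁ·Cp) = 63000/(395×2.60) = 61.344 K
T_out = 47.7 − 61.344 = -13.644 °C

T_out = -13.6 °C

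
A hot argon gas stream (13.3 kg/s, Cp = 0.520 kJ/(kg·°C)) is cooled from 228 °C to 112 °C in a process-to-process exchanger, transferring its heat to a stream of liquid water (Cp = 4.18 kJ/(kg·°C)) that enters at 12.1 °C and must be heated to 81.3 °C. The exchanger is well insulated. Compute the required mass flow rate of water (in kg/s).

ṁ_c = 2.77 kg/s

Heat released by hot stream: Q = 13.3 × 0.520 × (228 − 112) = 802.26 kJ/s
Energy balance on cold side (adiabatic exchanger): Q = ṁ_c·Cp_c·(T_c,out − T_c,in)
ṁ_c = 802.26 / [4.18 × (81.3 − 12.1)] = 2.7735 kg/s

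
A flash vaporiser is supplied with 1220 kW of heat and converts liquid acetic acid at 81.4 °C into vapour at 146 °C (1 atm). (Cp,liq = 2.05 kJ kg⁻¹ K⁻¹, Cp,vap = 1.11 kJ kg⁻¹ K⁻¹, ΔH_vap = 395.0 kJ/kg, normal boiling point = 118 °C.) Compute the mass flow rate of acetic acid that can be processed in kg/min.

ṁ = 146 kg/min

Δh = 2.05×(118−81.4) + 395.0 + 1.11×(146−118) = 501.11 kJ/kg
Q = 1220 kW = 1220 kJ/s = 73200 kJ/min
ṁ = Q/Δh = 73200 / 501.11 = 146.08 kg/min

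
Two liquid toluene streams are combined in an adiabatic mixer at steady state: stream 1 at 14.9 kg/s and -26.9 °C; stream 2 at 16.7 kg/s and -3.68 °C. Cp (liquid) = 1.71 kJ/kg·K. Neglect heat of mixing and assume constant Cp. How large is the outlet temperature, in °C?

No heat crosses the boundary, so H_out = H_in.
T_out = Σ ṁᵢCp,ᵢTᵢ / Σ ṁᵢCp,ᵢ
      = -790.47 / 54.036 = -14.629 °C

T_out = -14.6 °C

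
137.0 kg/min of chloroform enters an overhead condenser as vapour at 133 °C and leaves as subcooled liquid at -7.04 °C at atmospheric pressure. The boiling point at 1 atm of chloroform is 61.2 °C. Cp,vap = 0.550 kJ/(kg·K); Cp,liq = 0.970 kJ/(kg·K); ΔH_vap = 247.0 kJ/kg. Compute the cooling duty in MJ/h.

Q_c = 2900 MJ/h

vapour 133→61.2 °C: -39.49 kJ/kg
condensation at 61.2 °C: -247 kJ/kg
liquid 61.2→-7.04 °C: -66.193 kJ/kg
Δh = -39.49 + -247 + -66.193 = -352.68 kJ/kg
Q = ṁ·Δh = 137.0 kg/min × -352.68 kJ/kg = -48318 kJ/min
|Q| = 805.29 kW = 2899.1 MJ/h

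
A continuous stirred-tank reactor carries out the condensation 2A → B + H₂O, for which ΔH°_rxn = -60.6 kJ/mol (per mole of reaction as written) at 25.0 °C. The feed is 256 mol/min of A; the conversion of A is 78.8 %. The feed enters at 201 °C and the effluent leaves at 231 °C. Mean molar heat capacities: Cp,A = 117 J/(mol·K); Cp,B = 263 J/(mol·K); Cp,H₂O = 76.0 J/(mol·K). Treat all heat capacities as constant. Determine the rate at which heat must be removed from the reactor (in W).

Q_out = 50500 W

Extent of reaction ξ = 0.788 × 256 / 2 = 100.86 mol/min
Reaction term: ξ·ΔH°_rxn = 100.86 × -60.6 = -6112.4 kJ/min
Sensible, feed 201→25 °C: -5271.6 kJ/min
Outlet flows (mol/min): A 54.272, B 100.86, H₂O 100.86
Sensible, products 25→231 °C: 8351.8 kJ/min
Q = ΔH = -3032.1 kJ/min = -50.535 kW
Heat removed = 50535 W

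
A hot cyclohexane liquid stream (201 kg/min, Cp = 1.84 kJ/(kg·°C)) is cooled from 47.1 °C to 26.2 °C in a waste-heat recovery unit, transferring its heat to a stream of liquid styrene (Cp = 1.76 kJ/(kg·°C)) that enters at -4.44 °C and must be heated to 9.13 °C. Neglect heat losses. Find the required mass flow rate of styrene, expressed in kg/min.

Heat released by hot stream: Q = 201 × 1.84 × (47.1 − 26.2) = 7729.7 kJ/min
Energy balance on cold side (adiabatic exchanger): Q = ṁ_c·Cp_c·(T_c,out − T_c,in)
ṁ_c = 7729.7 / [1.76 × (9.13 − -4.44)] = 323.64 kg/min

ṁ_c = 324 kg/min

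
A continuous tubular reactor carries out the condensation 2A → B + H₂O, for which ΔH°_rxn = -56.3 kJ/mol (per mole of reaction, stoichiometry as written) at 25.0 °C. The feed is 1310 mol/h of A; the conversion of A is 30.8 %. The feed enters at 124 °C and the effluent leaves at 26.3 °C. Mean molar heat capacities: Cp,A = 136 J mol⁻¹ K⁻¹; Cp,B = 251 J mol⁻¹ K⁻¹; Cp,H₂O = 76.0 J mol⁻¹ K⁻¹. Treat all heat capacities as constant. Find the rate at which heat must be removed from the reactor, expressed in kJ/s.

Extent of reaction ξ = 0.308 × 1310 / 2 = 201.74 mol/h
Reaction term: ξ·ΔH°_rxn = 201.74 × -56.3 = -11358 kJ/h
Sensible, feed 124→25 °C: -17638 kJ/h
Outlet flows (mol/h): A 906.52, B 201.74, H₂O 201.74
Sensible, products 25→26.3 °C: 246.03 kJ/h
Q = ΔH = -28750 kJ/h = -7.986 kW
Heat removed = 7.986 kJ/s

Q_out = 7.99 kJ/s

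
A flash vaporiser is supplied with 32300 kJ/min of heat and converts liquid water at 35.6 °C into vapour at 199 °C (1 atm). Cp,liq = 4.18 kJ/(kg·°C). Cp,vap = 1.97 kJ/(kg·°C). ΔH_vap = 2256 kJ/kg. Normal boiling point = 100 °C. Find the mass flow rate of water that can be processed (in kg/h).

ṁ = 712 kg/h

Δh = 4.18×(100−35.6) + 2256 + 1.97×(199−100) = 2720.2 kJ/kg
Q = 32300 kJ/min = 538.33 kJ/s = 1.938e+06 kJ/h
ṁ = Q/Δh = 1.938e+06 / 2720.2 = 712.44 kg/h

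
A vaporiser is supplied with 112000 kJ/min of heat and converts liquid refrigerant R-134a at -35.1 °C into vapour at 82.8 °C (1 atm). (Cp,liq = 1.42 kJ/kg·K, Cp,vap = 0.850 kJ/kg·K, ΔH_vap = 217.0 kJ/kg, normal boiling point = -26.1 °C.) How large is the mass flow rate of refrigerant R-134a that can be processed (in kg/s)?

ṁ = 5.79 kg/s

Δh = 1.42×(-26.1−-35.1) + 217.0 + 0.850×(82.8−-26.1) = 322.35 kJ/kg
Q = 112000 kJ/min = 1866.7 kJ/s = 1866.7 kJ/s
ṁ = Q/Δh = 1866.7 / 322.35 = 5.7909 kg/s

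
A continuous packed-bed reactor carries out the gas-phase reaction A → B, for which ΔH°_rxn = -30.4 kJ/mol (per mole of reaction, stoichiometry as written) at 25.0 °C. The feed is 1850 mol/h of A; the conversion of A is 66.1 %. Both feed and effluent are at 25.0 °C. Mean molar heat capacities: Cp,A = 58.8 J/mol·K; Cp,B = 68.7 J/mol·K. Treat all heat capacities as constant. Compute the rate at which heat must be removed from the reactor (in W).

Extent of reaction ξ = 0.661 × 1850 = 1222.9 mol/h
Reaction term: ξ·ΔH°_rxn = 1222.9 × -30.4 = -37175 kJ/h
Q = ΔH = -37175 kJ/h = -10.326 kW
Heat removed = 10326 W

Q_out = 10300 W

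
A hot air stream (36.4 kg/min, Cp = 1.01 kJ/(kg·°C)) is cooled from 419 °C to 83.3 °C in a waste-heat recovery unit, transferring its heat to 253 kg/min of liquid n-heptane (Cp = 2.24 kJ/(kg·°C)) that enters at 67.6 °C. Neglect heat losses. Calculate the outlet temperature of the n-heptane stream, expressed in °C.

T_c,out = 89.4 °C

Heat released by hot stream: Q = 36.4 × 1.01 × (419 − 83.3) = 12342 kJ/min
Energy balance on cold side (adiabatic exchanger): Q = ṁ_c·Cp_c·(T_c,out − T_c,in)
T_c,out = 67.6 + 12342/(253 × 2.24) = 89.377 °C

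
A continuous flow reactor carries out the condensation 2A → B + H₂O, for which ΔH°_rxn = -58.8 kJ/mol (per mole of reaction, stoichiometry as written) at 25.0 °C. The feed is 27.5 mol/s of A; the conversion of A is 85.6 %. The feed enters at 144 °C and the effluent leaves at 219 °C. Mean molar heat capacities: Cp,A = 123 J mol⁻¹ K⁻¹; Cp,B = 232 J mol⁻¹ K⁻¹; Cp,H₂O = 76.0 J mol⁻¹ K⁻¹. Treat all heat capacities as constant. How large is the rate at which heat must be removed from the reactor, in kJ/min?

Extent of reaction ξ = 0.856 × 27.5 / 2 = 11.77 mol/s
Reaction term: ξ·ΔH°_rxn = 11.77 × -58.8 = -692.08 kJ/s
Sensible, feed 144→25 °C: -402.52 kJ/s
Outlet flows (mol/s): A 3.96, B 11.77, H₂O 11.77
Sensible, products 25→219 °C: 797.77 kJ/s
Q = ΔH = -296.82 kJ/s = -296.82 kW
Heat removed = 17809 kJ/min

Q_out = 17800 kJ/min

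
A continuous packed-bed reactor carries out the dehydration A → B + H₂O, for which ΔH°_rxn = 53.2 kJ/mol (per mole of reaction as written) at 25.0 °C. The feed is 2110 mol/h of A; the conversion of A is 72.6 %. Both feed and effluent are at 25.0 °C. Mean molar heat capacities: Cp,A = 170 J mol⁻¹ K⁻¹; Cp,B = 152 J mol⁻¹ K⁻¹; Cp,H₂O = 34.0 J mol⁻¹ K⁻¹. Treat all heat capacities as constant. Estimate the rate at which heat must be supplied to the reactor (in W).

Q_in = 22600 W

Extent of reaction ξ = 0.726 × 2110 = 1531.9 mol/h
Reaction term: ξ·ΔH°_rxn = 1531.9 × 53.2 = 81495 kJ/h
Q = ΔH = 81495 kJ/h = 22.637 kW
Heat supplied = 22637 W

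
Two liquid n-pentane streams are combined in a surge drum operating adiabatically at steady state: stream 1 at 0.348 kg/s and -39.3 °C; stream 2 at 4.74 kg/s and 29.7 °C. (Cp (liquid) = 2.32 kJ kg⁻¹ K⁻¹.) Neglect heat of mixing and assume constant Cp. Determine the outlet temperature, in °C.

Energy balance with Q = 0: Σ ṁᵢCp,ᵢ(T_out − Tᵢ) = 0
Σ ṁᵢCp,ᵢTᵢ = 0.348×2.32×-39.3 + 4.74×2.32×29.7 = 294.88
Σ ṁᵢCp,ᵢ = 0.348×2.32 + 4.74×2.32 = 11.804
T_out = 294.88 / 11.804 = 24.981 °C

T_out = 25.0 °C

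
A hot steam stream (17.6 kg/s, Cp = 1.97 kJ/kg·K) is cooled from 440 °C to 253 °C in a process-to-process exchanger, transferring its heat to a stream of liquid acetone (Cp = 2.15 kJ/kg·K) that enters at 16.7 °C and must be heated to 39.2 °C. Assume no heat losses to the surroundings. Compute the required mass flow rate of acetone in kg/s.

ṁ_c = 134 kg/s

Heat released by hot stream: Q = 17.6 × 1.97 × (440 − 253) = 6483.7 kJ/s
Energy balance on cold side (adiabatic exchanger): Q = ṁ_c·Cp_c·(T_c,out − T_c,in)
ṁ_c = 6483.7 / [2.15 × (39.2 − 16.7)] = 134.03 kg/s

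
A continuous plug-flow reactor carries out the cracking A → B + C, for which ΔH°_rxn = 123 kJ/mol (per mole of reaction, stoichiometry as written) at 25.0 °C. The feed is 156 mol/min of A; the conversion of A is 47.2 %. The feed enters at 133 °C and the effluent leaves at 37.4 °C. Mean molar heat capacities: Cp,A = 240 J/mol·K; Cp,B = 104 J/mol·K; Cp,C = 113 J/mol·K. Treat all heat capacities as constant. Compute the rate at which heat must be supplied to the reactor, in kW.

Extent of reaction ξ = 0.472 × 156 = 73.632 mol/min
Reaction term: ξ·ΔH°_rxn = 73.632 × 123 = 9056.7 kJ/min
Sensible, feed 133→25 °C: -4043.5 kJ/min
Outlet flows (mol/min): A 82.368, B 73.632, C 73.632
Sensible, products 25→37.4 °C: 443.26 kJ/min
Q = ΔH = 5456.5 kJ/min = 90.941 kW
Heat supplied = 90.941 kW

Q_in = 90.9 kW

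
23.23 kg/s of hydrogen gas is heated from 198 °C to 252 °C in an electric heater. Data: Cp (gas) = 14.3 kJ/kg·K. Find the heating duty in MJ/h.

Q = 64600 MJ/h

Q = ṁ·Cp·ΔT = 23.23 × 14.3 × (252 − 198) = 17938 kJ/s
Heating duty = 64578 MJ/h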